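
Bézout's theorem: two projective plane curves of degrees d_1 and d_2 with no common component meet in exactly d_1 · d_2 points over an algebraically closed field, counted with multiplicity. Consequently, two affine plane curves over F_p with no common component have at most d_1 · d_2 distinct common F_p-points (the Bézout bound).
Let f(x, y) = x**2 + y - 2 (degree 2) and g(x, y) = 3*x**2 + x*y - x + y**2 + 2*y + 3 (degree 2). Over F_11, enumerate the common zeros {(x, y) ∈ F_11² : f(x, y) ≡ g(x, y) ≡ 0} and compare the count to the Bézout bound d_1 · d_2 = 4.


Common zeros: {(0, 2)}; count = 1; Bézout bound = 4.

deg(f) = 2, deg(g) = 2, so Bézout bound = 4.
Scan x ∈ F_11. For each x, list the y ∈ F_11 with f(x, y) ≡ 0 and those with g(x, y) ≡ 0 (mod 11); the common zeros in that column are the intersection.
  x = 0: f ≡ 0 at y ∈ {2}; g ≡ 0 at y ∈ {2, 7}; common: {2}.
  x = 1: f ≡ 0 at y ∈ {1}; g ≡ 0 at y ∈ {4}; common: ∅.
  x = 2: f ≡ 0 at y ∈ {9}; g ≡ 0 at y ∈ ∅; common: ∅.
  x = 3: f ≡ 0 at y ∈ {4}; g ≡ 0 at y ∈ {1, 5}; common: ∅.
  x = 4: f ≡ 0 at y ∈ {8}; g ≡ 0 at y ∈ ∅; common: ∅.
  x = 5: f ≡ 0 at y ∈ {10}; g ≡ 0 at y ∈ ∅; common: ∅.
  x = 6: f ≡ 0 at y ∈ {10}; g ≡ 0 at y ∈ ∅; common: ∅.
  x = 7: f ≡ 0 at y ∈ {8}; g ≡ 0 at y ∈ {0, 2}; common: ∅.
  x = 8: f ≡ 0 at y ∈ {4}; g ≡ 0 at y ∈ {0, 1}; common: ∅.
  x = 9: f ≡ 0 at y ∈ {9}; g ≡ 0 at y ∈ {4, 7}; common: ∅.
  x = 10: f ≡ 0 at y ∈ {1}; g ≡ 0 at y ∈ ∅; common: ∅.
Collecting: common zeros = {(0, 2)}, so the count is 1.
Comparison with the Bézout bound: 1 ≤ 4 = deg(f)·deg(g), as expected for curves with no common component (the affine F_11-count falls short of the bound because intersections may lie at infinity, over extension fields, or carry multiplicity).


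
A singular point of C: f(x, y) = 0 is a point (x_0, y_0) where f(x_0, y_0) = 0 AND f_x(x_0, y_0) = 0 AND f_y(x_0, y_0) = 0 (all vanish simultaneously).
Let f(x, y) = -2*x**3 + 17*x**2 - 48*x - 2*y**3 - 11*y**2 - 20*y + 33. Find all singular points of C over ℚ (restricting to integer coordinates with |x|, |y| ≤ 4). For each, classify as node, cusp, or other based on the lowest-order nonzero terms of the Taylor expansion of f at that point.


Singular points: {(3, -2)}; classification: node.

Compute partial derivatives:
  f_x = -6*x**2 + 34*x - 48.
  f_y = -6*y**2 - 22*y - 20.
Scan x_0 ∈ {−4, ..., 4}. For each x_0, f_y(x_0, y) is a polynomial in y; find its integer roots y ∈ {−4, ..., 4}, then test f_x and f at those candidates.
  x = -4: f_y(-4, y) = -6*y**2 - 22*y - 20; vanishes at y ∈ {-2}. (-4, -2): f_x = -280 ≠ 0.
  x = -3: f_y(-3, y) = -6*y**2 - 22*y - 20; vanishes at y ∈ {-2}. (-3, -2): f_x = -204 ≠ 0.
  x = -2: f_y(-2, y) = -6*y**2 - 22*y - 20; vanishes at y ∈ {-2}. (-2, -2): f_x = -140 ≠ 0.
  x = -1: f_y(-1, y) = -6*y**2 - 22*y - 20; vanishes at y ∈ {-2}. (-1, -2): f_x = -88 ≠ 0.
  x = 0: f_y(0, y) = -6*y**2 - 22*y - 20; vanishes at y ∈ {-2}. (0, -2): f_x = -48 ≠ 0.
  x = 1: f_y(1, y) = -6*y**2 - 22*y - 20; vanishes at y ∈ {-2}. (1, -2): f_x = -20 ≠ 0.
  x = 2: f_y(2, y) = -6*y**2 - 22*y - 20; vanishes at y ∈ {-2}. (2, -2): f_x = -4 ≠ 0.
  x = 3: f_y(3, y) = -6*y**2 - 22*y - 20; vanishes at y ∈ {-2}. (3, -2): f_x = 0, f = 0 — SINGULAR.
  x = 4: f_y(4, y) = -6*y**2 - 22*y - 20; vanishes at y ∈ {-2}. (4, -2): f_x = -8 ≠ 0.
Only singular point on the grid: (3, -2).
Classify: substitute x = 3 + u, y = -2 + v and expand: f = -2*u**3 - u**2 - 2*v**3 + v**2.
No constant or linear terms (consistent with a singular point). Quadratic part: -u**2 + v**2. Cubic part: -2*u**3 - 2*v**3.
The quadratic part v**2 - u**2 = (v − u)(v + u) splits into two distinct linear factors, so there are two distinct tangent lines y − -2 = ±(x − 3) — this is a node (ordinary double point).
Classification: node.


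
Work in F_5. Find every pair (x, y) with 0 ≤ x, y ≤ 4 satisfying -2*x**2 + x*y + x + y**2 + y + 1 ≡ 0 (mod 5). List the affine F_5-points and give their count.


Affine F_5-points: {(1, 0), (1, 3), (2, 0), (2, 2)}; count = 4.

For each of the 25 pairs (x, y) ∈ F_5², evaluate f(x, y) mod 5. Record the zeros.
  x = 0: [0↦1, 1↦3, 2↦2, 3↦3, 4↦1]  zeros at y ∈ ∅
  x = 1: [0↦0, 1↦3, 2↦3, 3↦0, 4↦4]  zeros at y ∈ {0, 3}
  x = 2: [0↦0, 1↦4, 2↦0, 3↦3, 4↦3]  zeros at y ∈ {0, 2}
  x = 3: [0↦1, 1↦1, 2↦3, 3↦2, 4↦3]  zeros at y ∈ ∅
  x = 4: [0↦3, 1↦4, 2↦2, 3↦2, 4↦4]  zeros at y ∈ ∅
Collecting zeros: affine points = {(1, 0), (1, 3), (2, 0), (2, 2)}.
Total count |C(F_5)_aff| = 4.


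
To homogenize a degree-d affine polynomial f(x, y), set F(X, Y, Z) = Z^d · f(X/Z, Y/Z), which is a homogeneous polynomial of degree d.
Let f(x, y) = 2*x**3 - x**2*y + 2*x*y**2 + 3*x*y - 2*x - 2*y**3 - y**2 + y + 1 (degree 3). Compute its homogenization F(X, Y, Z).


F(X, Y, Z) = 2*X**3 - X**2*Y + 2*X*Y**2 + 3*X*Y*Z - 2*X*Z**2 - 2*Y**3 - Y**2*Z + Y*Z**2 + Z**3

deg(f) = 3.
Substitute x = X/Z, y = Y/Z into f, then multiply by Z^3.
  monomial 2·x^3·y^0 ↦ 2·X^3·Y^0·Z^0.
  monomial -1·x^2·y^1 ↦ -1·X^2·Y^1·Z^0.
  monomial 2·x^1·y^2 ↦ 2·X^1·Y^2·Z^0.
  monomial 3·x^1·y^1 ↦ 3·X^1·Y^1·Z^1.
  monomial -2·x^1·y^0 ↦ -2·X^1·Y^0·Z^2.
  monomial -2·x^0·y^3 ↦ -2·X^0·Y^3·Z^0.
  monomial -1·x^0·y^2 ↦ -1·X^0·Y^2·Z^1.
  monomial 1·x^0·y^1 ↦ 1·X^0·Y^1·Z^2.
  monomial 1·x^0·y^0 ↦ 1·X^0·Y^0·Z^3.
Collecting: F(X, Y, Z) = 2*X**3 - X**2*Y + 2*X*Y**2 + 3*X*Y*Z - 2*X*Z**2 - 2*Y**3 - Y**2*Z + Y*Z**2 + Z**3.


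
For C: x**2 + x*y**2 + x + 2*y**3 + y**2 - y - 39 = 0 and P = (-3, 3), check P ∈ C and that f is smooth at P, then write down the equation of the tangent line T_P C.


Tangent line at P: 4*x + 41*y - 111 = 0.

Step 1: f(-3, 3) = 0, so P lies on C.
Step 2: partial derivatives
  f_x(x, y) = 2*x + y**2 + 1, f_y(x, y) = 2*x*y + 6*y**2 + 2*y - 1.
  f_x(P) = 4, f_y(P) = 41 (gradient nonzero, so P is smooth).
Step 3: tangent line at P: 4·(x − -3) + 41·(y − 3) = 0.
Expanding: 4*x + 41*y - 111 = 0.


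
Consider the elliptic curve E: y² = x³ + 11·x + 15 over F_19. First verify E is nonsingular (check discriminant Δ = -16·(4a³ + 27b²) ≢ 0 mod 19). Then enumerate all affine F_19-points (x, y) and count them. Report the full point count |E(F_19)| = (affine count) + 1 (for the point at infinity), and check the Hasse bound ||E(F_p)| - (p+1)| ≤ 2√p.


Affine points = {(2, 8), (2, 11), (4, 3), (4, 16), (5, 9), (5, 10), (7, 6), (7, 13), (8, 8), (8, 11), (9, 8), (9, 11), (10, 2), (10, 17), (11, 2), (11, 17), (14, 5), (14, 14), (17, 2), (17, 17)}; affine count = 20; |E(F_19)| = 21.

Discriminant check: Δ ∝ 4a³ + 27b² = 4·11³ + 27·15² = 4·1331 + 27·225 ≡ 18 (mod 19). Nonzero ⇒ E is nonsingular.
For each x ∈ F_19, compute rhs = x³ + 11·x + 15 mod 19, then count y ∈ F_19 with y² ≡ rhs.
  x = 0: rhs = 15, matching y values: none (0 points).
  x = 1: rhs = 8, matching y values: none (0 points).
  x = 2: rhs = 7, matching y values: 8, 11 (2 points).
  x = 3: rhs = 18, matching y values: none (0 points).
  x = 4: rhs = 9, matching y values: 3, 16 (2 points).
  x = 5: rhs = 5, matching y values: 9, 10 (2 points).
  x = 6: rhs = 12, matching y values: none (0 points).
  x = 7: rhs = 17, matching y values: 6, 13 (2 points).
  x = 8: rhs = 7, matching y values: 8, 11 (2 points).
  x = 9: rhs = 7, matching y values: 8, 11 (2 points).
  x = 10: rhs = 4, matching y values: 2, 17 (2 points).
  x = 11: rhs = 4, matching y values: 2, 17 (2 points).
  x = 12: rhs = 13, matching y values: none (0 points).
  x = 13: rhs = 18, matching y values: none (0 points).
  x = 14: rhs = 6, matching y values: 5, 14 (2 points).
  x = 15: rhs = 2, matching y values: none (0 points).
  x = 16: rhs = 12, matching y values: none (0 points).
  x = 17: rhs = 4, matching y values: 2, 17 (2 points).
  x = 18: rhs = 3, matching y values: none (0 points).
Total affine count: 20.
Full point count |E(F_19)| = 20 + 1 = 21.
Hasse bound: |21 − (19+1)| = |1| = 1 ≤ 2√19 ≈ 8.7178 ✓.


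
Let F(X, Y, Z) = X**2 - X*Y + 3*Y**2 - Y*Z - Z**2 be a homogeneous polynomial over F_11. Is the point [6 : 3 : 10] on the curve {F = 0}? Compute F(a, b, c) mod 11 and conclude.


F(6,3,10) ≡ 3 (mod 11); P is NOT on the curve.

Evaluate F(6, 3, 10) term-by-term (mod 11).
  X**2 ↦ 1·36·1·1 = 36
  -X*Y ↦ -1·6·3·1 = -18
  3*Y**2 ↦ 3·1·9·1 = 27
  -Y*Z ↦ -1·1·3·10 = -30
  -Z**2 ↦ -1·1·1·100 = -100
Sum: F(6, 3, 10) = (36) + (-18) + (27) + (-30) + (-100) = -85.
Reducing mod 11: -85 ≡ 3 (mod 11).
Since F(a, b, c) ≡ 3 ≠ 0 (mod 11), P does NOT lie on the curve.


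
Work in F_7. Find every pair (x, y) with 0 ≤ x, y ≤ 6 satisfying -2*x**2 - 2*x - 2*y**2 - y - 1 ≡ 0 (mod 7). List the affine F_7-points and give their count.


Affine F_7-points: {(0, 5), (2, 4), (2, 6), (3, 1), (3, 2), (4, 4), (4, 6), (6, 5)}; count = 8.

For each of the 49 pairs (x, y) ∈ F_7², evaluate f(x, y) mod 7. Record the zeros.
  x = 0: [0↦6, 1↦3, 2↦3, 3↦6, 4↦5, 5↦0, 6↦5]  zeros at y ∈ {5}
  x = 1: [0↦2, 1↦6, 2↦6, 3↦2, 4↦1, 5↦3, 6↦1]  zeros at y ∈ ∅
  x = 2: [0↦1, 1↦5, 2↦5, 3↦1, 4↦0, 5↦2, 6↦0]  zeros at y ∈ {4, 6}
  x = 3: [0↦3, 1↦0, 2↦0, 3↦3, 4↦2, 5↦4, 6↦2]  zeros at y ∈ {1, 2}
  x = 4: [0↦1, 1↦5, 2↦5, 3↦1, 4↦0, 5↦2, 6↦0]  zeros at y ∈ {4, 6}
  x = 5: [0↦2, 1↦6, 2↦6, 3↦2, 4↦1, 5↦3, 6↦1]  zeros at y ∈ ∅
  x = 6: [0↦6, 1↦3, 2↦3, 3↦6, 4↦5, 5↦0, 6↦5]  zeros at y ∈ {5}
Collecting zeros: affine points = {(0, 5), (2, 4), (2, 6), (3, 1), (3, 2), (4, 4), (4, 6), (6, 5)}.
Total count |C(F_7)_aff| = 8.


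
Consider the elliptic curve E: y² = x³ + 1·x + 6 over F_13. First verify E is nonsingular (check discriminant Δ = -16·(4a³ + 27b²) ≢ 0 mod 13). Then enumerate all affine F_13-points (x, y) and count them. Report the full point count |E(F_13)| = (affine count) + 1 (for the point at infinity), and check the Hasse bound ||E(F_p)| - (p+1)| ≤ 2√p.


Affine points = {(2, 4), (2, 9), (3, 6), (3, 7), (4, 3), (4, 10), (9, 4), (9, 9), (11, 3), (11, 10), (12, 2), (12, 11)}; affine count = 12; |E(F_13)| = 13.

Discriminant check: Δ ∝ 4a³ + 27b² = 4·1³ + 27·6² = 4·1 + 27·36 ≡ 1 (mod 13). Nonzero ⇒ E is nonsingular.
For each x ∈ F_13, compute rhs = x³ + 1·x + 6 mod 13, then count y ∈ F_13 with y² ≡ rhs.
  x = 0: rhs = 6, matching y values: none (0 points).
  x = 1: rhs = 8, matching y values: none (0 points).
  x = 2: rhs = 3, matching y values: 4, 9 (2 points).
  x = 3: rhs = 10, matching y values: 6, 7 (2 points).
  x = 4: rhs = 9, matching y values: 3, 10 (2 points).
  x = 5: rhs = 6, matching y values: none (0 points).
  x = 6: rhs = 7, matching y values: none (0 points).
  x = 7: rhs = 5, matching y values: none (0 points).
  x = 8: rhs = 6, matching y values: none (0 points).
  x = 9: rhs = 3, matching y values: 4, 9 (2 points).
  x = 10: rhs = 2, matching y values: none (0 points).
  x = 11: rhs = 9, matching y values: 3, 10 (2 points).
  x = 12: rhs = 4, matching y values: 2, 11 (2 points).
Total affine count: 12.
Full point count |E(F_13)| = 12 + 1 = 13.
Hasse bound: |13 − (13+1)| = |-1| = 1 ≤ 2√13 ≈ 7.2111 ✓.


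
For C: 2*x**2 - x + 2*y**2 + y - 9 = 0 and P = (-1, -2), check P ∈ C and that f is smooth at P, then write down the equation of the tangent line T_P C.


Tangent line at P: -5*x - 7*y - 19 = 0.

Step 1: f(-1, -2) = 0, so P lies on C.
Step 2: partial derivatives
  f_x(x, y) = 4*x - 1, f_y(x, y) = 4*y + 1.
  f_x(P) = -5, f_y(P) = -7 (gradient nonzero, so P is smooth).
Step 3: tangent line at P: -5·(x − -1) + -7·(y − -2) = 0.
Expanding: -5*x - 7*y - 19 = 0.


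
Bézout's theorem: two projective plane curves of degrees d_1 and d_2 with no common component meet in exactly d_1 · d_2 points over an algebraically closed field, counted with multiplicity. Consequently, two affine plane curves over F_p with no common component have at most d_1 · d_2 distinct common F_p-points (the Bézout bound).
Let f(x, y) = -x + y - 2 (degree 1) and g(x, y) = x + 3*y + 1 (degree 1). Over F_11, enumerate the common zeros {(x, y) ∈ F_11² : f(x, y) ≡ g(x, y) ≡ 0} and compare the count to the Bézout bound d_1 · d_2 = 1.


Common zeros: {(1, 3)}; count = 1; Bézout bound = 1.

deg(f) = 1, deg(g) = 1, so Bézout bound = 1.
Scan x ∈ F_11. For each x, list the y ∈ F_11 with f(x, y) ≡ 0 and those with g(x, y) ≡ 0 (mod 11); the common zeros in that column are the intersection.
  x = 0: f ≡ 0 at y ∈ {2}; g ≡ 0 at y ∈ {7}; common: ∅.
  x = 1: f ≡ 0 at y ∈ {3}; g ≡ 0 at y ∈ {3}; common: {3}.
  x = 2: f ≡ 0 at y ∈ {4}; g ≡ 0 at y ∈ {10}; common: ∅.
  x = 3: f ≡ 0 at y ∈ {5}; g ≡ 0 at y ∈ {6}; common: ∅.
  x = 4: f ≡ 0 at y ∈ {6}; g ≡ 0 at y ∈ {2}; common: ∅.
  x = 5: f ≡ 0 at y ∈ {7}; g ≡ 0 at y ∈ {9}; common: ∅.
  x = 6: f ≡ 0 at y ∈ {8}; g ≡ 0 at y ∈ {5}; common: ∅.
  x = 7: f ≡ 0 at y ∈ {9}; g ≡ 0 at y ∈ {1}; common: ∅.
  x = 8: f ≡ 0 at y ∈ {10}; g ≡ 0 at y ∈ {8}; common: ∅.
  x = 9: f ≡ 0 at y ∈ {0}; g ≡ 0 at y ∈ {4}; common: ∅.
  x = 10: f ≡ 0 at y ∈ {1}; g ≡ 0 at y ∈ {0}; common: ∅.
Collecting: common zeros = {(1, 3)}, so the count is 1.
Comparison with the Bézout bound: 1 ≤ 1 = deg(f)·deg(g), as expected for curves with no common component (the bound is attained).


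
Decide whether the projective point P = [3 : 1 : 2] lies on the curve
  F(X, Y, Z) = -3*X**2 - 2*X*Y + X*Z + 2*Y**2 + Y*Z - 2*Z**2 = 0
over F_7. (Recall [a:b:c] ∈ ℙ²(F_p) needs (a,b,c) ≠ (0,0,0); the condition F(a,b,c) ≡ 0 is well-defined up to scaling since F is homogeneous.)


F(3,1,2) ≡ 4 (mod 7); P is NOT on the curve.

Evaluate F(3, 1, 2) term-by-term (mod 7).
  -3*X**2 ↦ -3·9·1·1 = -27
  -2*X*Y ↦ -2·3·1·1 = -6
  X*Z ↦ 1·3·1·2 = 6
  2*Y**2 ↦ 2·1·1·1 = 2
  Y*Z ↦ 1·1·1·2 = 2
  -2*Z**2 ↦ -2·1·1·4 = -8
Sum: F(3, 1, 2) = (-27) + (-6) + (6) + (2) + (2) + (-8) = -31.
Reducing mod 7: -31 ≡ 4 (mod 7).
Since F(a, b, c) ≡ 4 ≠ 0 (mod 7), P does NOT lie on the curve.


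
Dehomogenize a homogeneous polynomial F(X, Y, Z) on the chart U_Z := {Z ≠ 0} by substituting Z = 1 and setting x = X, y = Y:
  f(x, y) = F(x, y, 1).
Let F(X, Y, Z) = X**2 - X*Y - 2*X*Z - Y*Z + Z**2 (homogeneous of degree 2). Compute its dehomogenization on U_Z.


f(x, y) = x**2 - x*y - 2*x - y + 1

On U_Z we set Z = 1. Each monomial c·X^i·Y^j·Z^k in F becomes c·x^i·y^j·1^k = c·x^i·y^j.
Substituting Z = 1: F(X, Y, 1) = x**2 - x*y - 2*x - y + 1.
Note: deg(f) ≤ deg(F) = 2; strict inequality happens when F is divisible by Z (lost terms).


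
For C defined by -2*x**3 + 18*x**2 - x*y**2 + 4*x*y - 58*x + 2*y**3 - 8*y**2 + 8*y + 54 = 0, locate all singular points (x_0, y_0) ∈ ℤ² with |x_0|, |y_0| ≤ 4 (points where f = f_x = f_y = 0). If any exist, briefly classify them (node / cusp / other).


Singular points: {(3, 2)}; classification: cusp.

Compute partial derivatives:
  f_x = -6*x**2 + 36*x - y**2 + 4*y - 58.
  f_y = -2*x*y + 4*x + 6*y**2 - 16*y + 8.
Scan x_0 ∈ {−4, ..., 4}. For each x_0, f_y(x_0, y) is a polynomial in y; find its integer roots y ∈ {−4, ..., 4}, then test f_x and f at those candidates.
  x = -4: f_y(-4, y) = 6*y**2 - 8*y - 8; vanishes at y ∈ {2}. (-4, 2): f_x = -294 ≠ 0.
  x = -3: f_y(-3, y) = 6*y**2 - 10*y - 4; vanishes at y ∈ {2}. (-3, 2): f_x = -216 ≠ 0.
  x = -2: f_y(-2, y) = 6*y**2 - 12*y; vanishes at y ∈ {0, 2}. (-2, 0): f_x = -154 ≠ 0; (-2, 2): f_x = -150 ≠ 0.
  x = -1: f_y(-1, y) = 6*y**2 - 14*y + 4; vanishes at y ∈ {2}. (-1, 2): f_x = -96 ≠ 0.
  x = 0: f_y(0, y) = 6*y**2 - 16*y + 8; vanishes at y ∈ {2}. (0, 2): f_x = -54 ≠ 0.
  x = 1: f_y(1, y) = 6*y**2 - 18*y + 12; vanishes at y ∈ {1, 2}. (1, 1): f_x = -25 ≠ 0; (1, 2): f_x = -24 ≠ 0.
  x = 2: f_y(2, y) = 6*y**2 - 20*y + 16; vanishes at y ∈ {2}. (2, 2): f_x = -6 ≠ 0.
  x = 3: f_y(3, y) = 6*y**2 - 22*y + 20; vanishes at y ∈ {2}. (3, 2): f_x = 0, f = 0 — SINGULAR.
  x = 4: f_y(4, y) = 6*y**2 - 24*y + 24; vanishes at y ∈ {2}. (4, 2): f_x = -6 ≠ 0.
Only singular point on the grid: (3, 2).
Classify: substitute x = 3 + u, y = 2 + v and expand: f = -2*u**3 - u*v**2 + 2*v**3 + v**2.
No constant or linear terms (consistent with a singular point). Quadratic part: v**2. Cubic part: -2*u**3 - u*v**2 + 2*v**3.
The quadratic part v**2 is a perfect square, so there is a single (double) tangent line v = 0, i.e. y = 2. Restricting the cubic part to that line (v = 0) leaves -2*u**3 ≠ 0, so f is not divisible by v and the branch is v² ≈ 2*u**3 to lowest order — this is a cusp.
Classification: cusp.


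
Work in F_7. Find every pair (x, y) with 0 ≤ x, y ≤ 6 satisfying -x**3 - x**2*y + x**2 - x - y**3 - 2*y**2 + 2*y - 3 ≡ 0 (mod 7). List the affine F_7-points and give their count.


Affine F_7-points: {(0, 3), (0, 4), (0, 5), (2, 1), (4, 6), (6, 0), (6, 2), (6, 3)}; count = 8.

For each of the 49 pairs (x, y) ∈ F_7², evaluate f(x, y) mod 7. Record the zeros.
  x = 0: [0↦4, 1↦3, 2↦6, 3↦0, 4↦0, 5↦0, 6↦1]  zeros at y ∈ {3, 4, 5}
  x = 1: [0↦3, 1↦1, 2↦3, 3↦3, 4↦2, 5↦1, 6↦1]  zeros at y ∈ ∅
  x = 2: [0↦5, 1↦0, 2↦6, 3↦3, 4↦6, 5↦2, 6↦6]  zeros at y ∈ {1}
  x = 3: [0↦4, 1↦1, 2↦2, 3↦1, 4↦6, 5↦4, 6↦3]  zeros at y ∈ ∅
  x = 4: [0↦1, 1↦5, 2↦6, 3↦5, 4↦3, 5↦1, 6↦0]  zeros at y ∈ {6}
  x = 5: [0↦4, 1↦6, 2↦5, 3↦2, 4↦5, 5↦1, 6↦5]  zeros at y ∈ ∅
  x = 6: [0↦0, 1↦5, 2↦0, 3↦0, 4↦6, 5↦5, 6↦5]  zeros at y ∈ {0, 2, 3}
Collecting zeros: affine points = {(0, 3), (0, 4), (0, 5), (2, 1), (4, 6), (6, 0), (6, 2), (6, 3)}.
Total count |C(F_7)_aff| = 8.


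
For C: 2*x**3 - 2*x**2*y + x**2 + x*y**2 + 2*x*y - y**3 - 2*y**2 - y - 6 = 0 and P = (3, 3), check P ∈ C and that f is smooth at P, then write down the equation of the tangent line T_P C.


Tangent line at P: 39*x - 34*y - 15 = 0.

Step 1: f(3, 3) = 0, so P lies on C.
Step 2: partial derivatives
  f_x(x, y) = 6*x**2 - 4*x*y + 2*x + y**2 + 2*y, f_y(x, y) = -2*x**2 + 2*x*y + 2*x - 3*y**2 - 4*y - 1.
  f_x(P) = 39, f_y(P) = -34 (gradient nonzero, so P is smooth).
Step 3: tangent line at P: 39·(x − 3) + -34·(y − 3) = 0.
Expanding: 39*x - 34*y - 15 = 0.


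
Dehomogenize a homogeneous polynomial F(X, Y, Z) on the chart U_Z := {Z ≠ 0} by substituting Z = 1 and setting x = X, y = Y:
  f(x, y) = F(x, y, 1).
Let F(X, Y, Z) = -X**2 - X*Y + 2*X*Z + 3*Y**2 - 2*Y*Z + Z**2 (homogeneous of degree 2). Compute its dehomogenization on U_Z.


f(x, y) = -x**2 - x*y + 2*x + 3*y**2 - 2*y + 1

On U_Z we set Z = 1. Each monomial c·X^i·Y^j·Z^k in F becomes c·x^i·y^j·1^k = c·x^i·y^j.
Substituting Z = 1: F(X, Y, 1) = -x**2 - x*y + 2*x + 3*y**2 - 2*y + 1.
Note: deg(f) ≤ deg(F) = 2; strict inequality happens when F is divisible by Z (lost terms).


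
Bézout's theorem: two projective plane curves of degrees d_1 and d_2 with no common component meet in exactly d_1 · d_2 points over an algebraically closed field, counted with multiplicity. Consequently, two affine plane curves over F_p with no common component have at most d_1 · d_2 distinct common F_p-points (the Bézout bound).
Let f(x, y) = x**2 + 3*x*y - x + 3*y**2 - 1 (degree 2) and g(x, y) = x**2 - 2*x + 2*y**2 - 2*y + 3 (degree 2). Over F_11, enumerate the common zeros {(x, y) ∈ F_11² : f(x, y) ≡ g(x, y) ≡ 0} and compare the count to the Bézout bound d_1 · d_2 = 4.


Common zeros: {(4, 0)}; count = 1; Bézout bound = 4.

deg(f) = 2, deg(g) = 2, so Bézout bound = 4.
Scan x ∈ F_11. For each x, list the y ∈ F_11 with f(x, y) ≡ 0 and those with g(x, y) ≡ 0 (mod 11); the common zeros in that column are the intersection.
  x = 0: f ≡ 0 at y ∈ {2, 9}; g ≡ 0 at y ∈ ∅; common: ∅.
  x = 1: f ≡ 0 at y ∈ ∅; g ≡ 0 at y ∈ ∅; common: ∅.
  x = 2: f ≡ 0 at y ∈ ∅; g ≡ 0 at y ∈ ∅; common: ∅.
  x = 3: f ≡ 0 at y ∈ ∅; g ≡ 0 at y ∈ {6}; common: ∅.
  x = 4: f ≡ 0 at y ∈ {0, 7}; g ≡ 0 at y ∈ {0, 1}; common: {0}.
  x = 5: f ≡ 0 at y ∈ ∅; g ≡ 0 at y ∈ {2, 10}; common: ∅.
  x = 6: f ≡ 0 at y ∈ {2, 3}; g ≡ 0 at y ∈ ∅; common: ∅.
  x = 7: f ≡ 0 at y ∈ {6, 9}; g ≡ 0 at y ∈ ∅; common: ∅.
  x = 8: f ≡ 0 at y ∈ {0, 3}; g ≡ 0 at y ∈ {2, 10}; common: ∅.
  x = 9: f ≡ 0 at y ∈ {6, 7}; g ≡ 0 at y ∈ {0, 1}; common: ∅.
  x = 10: f ≡ 0 at y ∈ ∅; g ≡ 0 at y ∈ {6}; common: ∅.
Collecting: common zeros = {(4, 0)}, so the count is 1.
Comparison with the Bézout bound: 1 ≤ 4 = deg(f)·deg(g), as expected for curves with no common component (the affine F_11-count falls short of the bound because intersections may lie at infinity, over extension fields, or carry multiplicity).


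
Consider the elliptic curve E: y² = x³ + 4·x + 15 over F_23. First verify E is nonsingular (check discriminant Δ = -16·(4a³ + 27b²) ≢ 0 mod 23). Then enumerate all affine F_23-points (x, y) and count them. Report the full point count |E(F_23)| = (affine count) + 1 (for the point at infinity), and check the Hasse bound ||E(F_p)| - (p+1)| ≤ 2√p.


Affine points = {(2, 10), (2, 13), (3, 10), (3, 13), (4, 7), (4, 16), (6, 5), (6, 18), (7, 8), (7, 15), (14, 3), (14, 20), (15, 0), (16, 9), (16, 14), (18, 10), (18, 13), (19, 2), (19, 21)}; affine count = 19; |E(F_23)| = 20.

Discriminant check: Δ ∝ 4a³ + 27b² = 4·4³ + 27·15² = 4·64 + 27·225 ≡ 6 (mod 23). Nonzero ⇒ E is nonsingular.
For each x ∈ F_23, compute rhs = x³ + 4·x + 15 mod 23, then count y ∈ F_23 with y² ≡ rhs.
  x = 0: rhs = 15, matching y values: none (0 points).
  x = 1: rhs = 20, matching y values: none (0 points).
  x = 2: rhs = 8, matching y values: 10, 13 (2 points).
  x = 3: rhs = 8, matching y values: 10, 13 (2 points).
  x = 4: rhs = 3, matching y values: 7, 16 (2 points).
  x = 5: rhs = 22, matching y values: none (0 points).
  x = 6: rhs = 2, matching y values: 5, 18 (2 points).
  x = 7: rhs = 18, matching y values: 8, 15 (2 points).
  x = 8: rhs = 7, matching y values: none (0 points).
  x = 9: rhs = 21, matching y values: none (0 points).
  x = 10: rhs = 20, matching y values: none (0 points).
  x = 11: rhs = 10, matching y values: none (0 points).
  x = 12: rhs = 20, matching y values: none (0 points).
  x = 13: rhs = 10, matching y values: none (0 points).
  x = 14: rhs = 9, matching y values: 3, 20 (2 points).
  x = 15: rhs = 0, matching y values: 0 (1 points).
  x = 16: rhs = 12, matching y values: 9, 14 (2 points).
  x = 17: rhs = 5, matching y values: none (0 points).
  x = 18: rhs = 8, matching y values: 10, 13 (2 points).
  x = 19: rhs = 4, matching y values: 2, 21 (2 points).
  x = 20: rhs = 22, matching y values: none (0 points).
  x = 21: rhs = 22, matching y values: none (0 points).
  x = 22: rhs = 10, matching y values: none (0 points).
Total affine count: 19.
Full point count |E(F_23)| = 19 + 1 = 20.
Hasse bound: |20 − (23+1)| = |-4| = 4 ≤ 2√23 ≈ 9.5917 ✓.


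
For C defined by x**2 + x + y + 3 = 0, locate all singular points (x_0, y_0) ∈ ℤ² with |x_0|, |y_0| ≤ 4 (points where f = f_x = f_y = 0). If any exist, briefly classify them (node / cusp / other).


No singular points in the scanned grid; C is smooth there.

Compute partial derivatives:
  f_x = 2*x + 1.
  f_y = 1.
f_y = 1 is a nonzero constant, so f_y never vanishes: no point (x, y) can satisfy f = f_x = f_y = 0. In particular no (x, y) ∈ {−4, ..., 4}² is singular; the curve is smooth.


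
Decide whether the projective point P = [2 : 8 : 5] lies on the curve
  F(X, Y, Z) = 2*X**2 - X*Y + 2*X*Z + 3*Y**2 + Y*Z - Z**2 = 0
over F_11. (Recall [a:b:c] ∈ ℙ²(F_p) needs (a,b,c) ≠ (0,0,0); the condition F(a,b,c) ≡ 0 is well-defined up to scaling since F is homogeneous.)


F(2,8,5) ≡ 10 (mod 11); P is NOT on the curve.

Evaluate F(2, 8, 5) term-by-term (mod 11).
  2*X**2 ↦ 2·4·1·1 = 8
  -X*Y ↦ -1·2·8·1 = -16
  2*X*Z ↦ 2·2·1·5 = 20
  3*Y**2 ↦ 3·1·64·1 = 192
  Y*Z ↦ 1·1·8·5 = 40
  -Z**2 ↦ -1·1·1·25 = -25
Sum: F(2, 8, 5) = (8) + (-16) + (20) + (192) + (40) + (-25) = 219.
Reducing mod 11: 219 ≡ 10 (mod 11).
Since F(a, b, c) ≡ 10 ≠ 0 (mod 11), P does NOT lie on the curve.


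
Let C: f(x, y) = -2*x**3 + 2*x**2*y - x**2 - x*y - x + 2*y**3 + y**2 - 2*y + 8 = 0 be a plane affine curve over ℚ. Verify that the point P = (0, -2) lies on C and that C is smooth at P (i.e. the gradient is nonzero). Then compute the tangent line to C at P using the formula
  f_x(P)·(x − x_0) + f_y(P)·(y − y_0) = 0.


Tangent line at P: x + 18*y + 36 = 0.

Step 1: f(0, -2) = 0, so P lies on C.
Step 2: partial derivatives
  f_x(x, y) = -6*x**2 + 4*x*y - 2*x - y - 1, f_y(x, y) = 2*x**2 - x + 6*y**2 + 2*y - 2.
  f_x(P) = 1, f_y(P) = 18 (gradient nonzero, so P is smooth).
Step 3: tangent line at P: 1·(x − 0) + 18·(y − -2) = 0.
Expanding: x + 18*y + 36 = 0.


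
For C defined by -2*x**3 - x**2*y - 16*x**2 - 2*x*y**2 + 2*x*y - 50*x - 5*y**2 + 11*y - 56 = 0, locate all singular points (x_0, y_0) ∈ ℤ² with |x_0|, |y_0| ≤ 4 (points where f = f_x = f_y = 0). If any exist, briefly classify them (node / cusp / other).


Singular points: {(-3, 2)}; classification: cusp.

Compute partial derivatives:
  f_x = -6*x**2 - 2*x*y - 32*x - 2*y**2 + 2*y - 50.
  f_y = -x**2 - 4*x*y + 2*x - 10*y + 11.
Scan x_0 ∈ {−4, ..., 4}. For each x_0, f_y(x_0, y) is a polynomial in y; find its integer roots y ∈ {−4, ..., 4}, then test f_x and f at those candidates.
  x = -4: f_y(-4, y) = 6*y - 13; no integer root y with |y| ≤ 4.
  x = -3: f_y(-3, y) = 2*y - 4; vanishes at y ∈ {2}. (-3, 2): f_x = 0, f = 0 — SINGULAR.
  x = -2: f_y(-2, y) = 3 - 2*y; no integer root y with |y| ≤ 4.
  x = -1: f_y(-1, y) = 8 - 6*y; no integer root y with |y| ≤ 4.
  x = 0: f_y(0, y) = 11 - 10*y; no integer root y with |y| ≤ 4.
  x = 1: f_y(1, y) = 12 - 14*y; no integer root y with |y| ≤ 4.
  x = 2: f_y(2, y) = 11 - 18*y; no integer root y with |y| ≤ 4.
  x = 3: f_y(3, y) = 8 - 22*y; no integer root y with |y| ≤ 4.
  x = 4: f_y(4, y) = 3 - 26*y; no integer root y with |y| ≤ 4.
Only singular point on the grid: (-3, 2).
Classify: substitute x = -3 + u, y = 2 + v and expand: f = -2*u**3 - u**2*v - 2*u*v**2 + v**2.
No constant or linear terms (consistent with a singular point). Quadratic part: v**2. Cubic part: -2*u**3 - u**2*v - 2*u*v**2.
The quadratic part v**2 is a perfect square, so there is a single (double) tangent line v = 0, i.e. y = 2. Restricting the cubic part to that line (v = 0) leaves -2*u**3 ≠ 0, so f is not divisible by v and the branch is v² ≈ 2*u**3 to lowest order — this is a cusp.
Classification: cusp.


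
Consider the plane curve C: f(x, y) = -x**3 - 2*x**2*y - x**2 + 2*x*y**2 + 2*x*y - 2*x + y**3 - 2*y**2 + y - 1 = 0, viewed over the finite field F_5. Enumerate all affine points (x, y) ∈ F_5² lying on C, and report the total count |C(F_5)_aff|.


Affine F_5-points: {(0, 4), (1, 0), (1, 2), (1, 3), (4, 1)}; count = 5.

For each of the 25 pairs (x, y) ∈ F_5², evaluate f(x, y) mod 5. Record the zeros.
  x = 0: [0↦4, 1↦4, 2↦1, 3↦1, 4↦0]  zeros at y ∈ {4}
  x = 1: [0↦0, 1↦2, 2↦0, 3↦0, 4↦3]  zeros at y ∈ {0, 2, 3}
  x = 2: [0↦3, 1↦3, 2↦3, 3↦4, 4↦2]  zeros at y ∈ ∅
  x = 3: [0↦2, 1↦1, 2↦4, 3↦2, 4↦1]  zeros at y ∈ ∅
  x = 4: [0↦1, 1↦0, 2↦2, 3↦3, 4↦4]  zeros at y ∈ {1}
Collecting zeros: affine points = {(0, 4), (1, 0), (1, 2), (1, 3), (4, 1)}.
Total count |C(F_5)_aff| = 5.


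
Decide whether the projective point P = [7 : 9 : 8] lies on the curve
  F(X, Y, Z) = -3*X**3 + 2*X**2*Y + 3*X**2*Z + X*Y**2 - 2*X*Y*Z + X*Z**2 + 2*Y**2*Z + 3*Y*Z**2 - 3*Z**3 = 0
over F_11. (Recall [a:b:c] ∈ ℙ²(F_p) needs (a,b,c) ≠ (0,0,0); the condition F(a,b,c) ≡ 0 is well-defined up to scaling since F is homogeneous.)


F(7,9,8) ≡ 5 (mod 11); P is NOT on the curve.

Evaluate F(7, 9, 8) term-by-term (mod 11).
  -3*X**3 ↦ -3·343·1·1 = -1029
  2*X**2*Y ↦ 2·49·9·1 = 882
  3*X**2*Z ↦ 3·49·1·8 = 1176
  X*Y**2 ↦ 1·7·81·1 = 567
  -2*X*Y*Z ↦ -2·7·9·8 = -1008
  X*Z**2 ↦ 1·7·1·64 = 448
  2*Y**2*Z ↦ 2·1·81·8 = 1296
  3*Y*Z**2 ↦ 3·1·9·64 = 1728
  -3*Z**3 ↦ -3·1·1·512 = -1536
Sum: F(7, 9, 8) = (-1029) + (882) + (1176) + (567) + (-1008) + (448) + (1296) + (1728) + (-1536) = 2524.
Reducing mod 11: 2524 ≡ 5 (mod 11).
Since F(a, b, c) ≡ 5 ≠ 0 (mod 11), P does NOT lie on the curve.


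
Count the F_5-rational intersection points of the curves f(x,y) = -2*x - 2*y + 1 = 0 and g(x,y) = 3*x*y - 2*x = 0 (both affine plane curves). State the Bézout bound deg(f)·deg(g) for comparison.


Common zeros: {(0, 3), (4, 4)}; count = 2; Bézout bound = 2.

deg(f) = 1, deg(g) = 2, so Bézout bound = 2.
Scan x ∈ F_5. For each x, list the y ∈ F_5 with f(x, y) ≡ 0 and those with g(x, y) ≡ 0 (mod 5); the common zeros in that column are the intersection.
  x = 0: f ≡ 0 at y ∈ {3}; g ≡ 0 at y ∈ {0, 1, 2, 3, 4}; common: {3}.
  x = 1: f ≡ 0 at y ∈ {2}; g ≡ 0 at y ∈ {4}; common: ∅.
  x = 2: f ≡ 0 at y ∈ {1}; g ≡ 0 at y ∈ {4}; common: ∅.
  x = 3: f ≡ 0 at y ∈ {0}; g ≡ 0 at y ∈ {4}; common: ∅.
  x = 4: f ≡ 0 at y ∈ {4}; g ≡ 0 at y ∈ {4}; common: {4}.
Collecting: common zeros = {(0, 3), (4, 4)}, so the count is 2.
Comparison with the Bézout bound: 2 ≤ 2 = deg(f)·deg(g), as expected for curves with no common component (the bound is attained).


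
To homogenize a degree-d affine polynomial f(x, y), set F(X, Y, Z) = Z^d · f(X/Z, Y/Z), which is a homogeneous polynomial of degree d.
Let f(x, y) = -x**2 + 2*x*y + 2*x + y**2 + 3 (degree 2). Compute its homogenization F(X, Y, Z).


F(X, Y, Z) = -X**2 + 2*X*Y + 2*X*Z + Y**2 + 3*Z**2

deg(f) = 2.
Substitute x = X/Z, y = Y/Z into f, then multiply by Z^2.
  monomial -1·x^2·y^0 ↦ -1·X^2·Y^0·Z^0.
  monomial 2·x^1·y^1 ↦ 2·X^1·Y^1·Z^0.
  monomial 2·x^1·y^0 ↦ 2·X^1·Y^0·Z^1.
  monomial 1·x^0·y^2 ↦ 1·X^0·Y^2·Z^0.
  monomial 3·x^0·y^0 ↦ 3·X^0·Y^0·Z^2.
Collecting: F(X, Y, Z) = -X**2 + 2*X*Y + 2*X*Z + Y**2 + 3*Z**2.


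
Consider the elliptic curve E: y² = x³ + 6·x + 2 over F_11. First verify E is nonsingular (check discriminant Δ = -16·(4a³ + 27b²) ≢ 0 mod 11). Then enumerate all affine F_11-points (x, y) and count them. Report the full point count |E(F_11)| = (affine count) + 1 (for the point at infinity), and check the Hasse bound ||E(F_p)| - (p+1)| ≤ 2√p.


Affine points = {(1, 3), (1, 8), (2, 0), (3, 5), (3, 6), (5, 5), (5, 6), (6, 1), (6, 10), (8, 1), (8, 10), (9, 2), (9, 9)}; affine count = 13; |E(F_11)| = 14.

Discriminant check: Δ ∝ 4a³ + 27b² = 4·6³ + 27·2² = 4·216 + 27·4 ≡ 4 (mod 11). Nonzero ⇒ E is nonsingular.
For each x ∈ F_11, compute rhs = x³ + 6·x + 2 mod 11, then count y ∈ F_11 with y² ≡ rhs.
  x = 0: rhs = 2, matching y values: none (0 points).
  x = 1: rhs = 9, matching y values: 3, 8 (2 points).
  x = 2: rhs = 0, matching y values: 0 (1 points).
  x = 3: rhs = 3, matching y values: 5, 6 (2 points).
  x = 4: rhs = 2, matching y values: none (0 points).
  x = 5: rhs = 3, matching y values: 5, 6 (2 points).
  x = 6: rhs = 1, matching y values: 1, 10 (2 points).
  x = 7: rhs = 2, matching y values: none (0 points).
  x = 8: rhs = 1, matching y values: 1, 10 (2 points).
  x = 9: rhs = 4, matching y values: 2, 9 (2 points).
  x = 10: rhs = 6, matching y values: none (0 points).
Total affine count: 13.
Full point count |E(F_11)| = 13 + 1 = 14.
Hasse bound: |14 − (11+1)| = |2| = 2 ≤ 2√11 ≈ 6.6332 ✓.


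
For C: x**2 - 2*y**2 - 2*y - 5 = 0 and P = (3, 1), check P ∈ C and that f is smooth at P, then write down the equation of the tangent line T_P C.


Tangent line at P: 6*x - 6*y - 12 = 0.

Step 1: f(3, 1) = 0, so P lies on C.
Step 2: partial derivatives
  f_x(x, y) = 2*x, f_y(x, y) = -4*y - 2.
  f_x(P) = 6, f_y(P) = -6 (gradient nonzero, so P is smooth).
Step 3: tangent line at P: 6·(x − 3) + -6·(y − 1) = 0.
Expanding: 6*x - 6*y - 12 = 0.


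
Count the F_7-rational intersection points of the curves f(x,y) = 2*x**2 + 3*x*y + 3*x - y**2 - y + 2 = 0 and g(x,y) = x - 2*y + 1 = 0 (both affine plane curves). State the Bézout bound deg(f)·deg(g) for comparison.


Common zeros: ∅; count = 0; Bézout bound = 2.

deg(f) = 2, deg(g) = 1, so Bézout bound = 2.
Scan x ∈ F_7. For each x, list the y ∈ F_7 with f(x, y) ≡ 0 and those with g(x, y) ≡ 0 (mod 7); the common zeros in that column are the intersection.
  x = 0: f ≡ 0 at y ∈ {1, 5}; g ≡ 0 at y ∈ {4}; common: ∅.
  x = 1: f ≡ 0 at y ∈ {0, 2}; g ≡ 0 at y ∈ {1}; common: ∅.
  x = 2: f ≡ 0 at y ∈ ∅; g ≡ 0 at y ∈ {5}; common: ∅.
  x = 3: f ≡ 0 at y ∈ ∅; g ≡ 0 at y ∈ {2}; common: ∅.
  x = 4: f ≡ 0 at y ∈ {1, 3}; g ≡ 0 at y ∈ {6}; common: ∅.
  x = 5: f ≡ 0 at y ∈ {2, 5}; g ≡ 0 at y ∈ {3}; common: ∅.
  x = 6: f ≡ 0 at y ∈ ∅; g ≡ 0 at y ∈ {0}; common: ∅.
Collecting: common zeros = ∅, so the count is 0.
Comparison with the Bézout bound: 0 ≤ 2 = deg(f)·deg(g), as expected for curves with no common component (the affine F_7-count falls short of the bound because intersections may lie at infinity, over extension fields, or carry multiplicity).


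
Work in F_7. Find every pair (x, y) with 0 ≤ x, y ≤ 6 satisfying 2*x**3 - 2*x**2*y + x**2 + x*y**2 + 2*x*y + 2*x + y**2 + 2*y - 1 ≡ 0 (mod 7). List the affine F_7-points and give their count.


Affine F_7-points: {(0, 2), (0, 3), (1, 3), (2, 4), (2, 6), (5, 1), (5, 3), (6, 5)}; count = 8.

For each of the 49 pairs (x, y) ∈ F_7², evaluate f(x, y) mod 7. Record the zeros.
  x = 0: [0↦6, 1↦2, 2↦0, 3↦0, 4↦2, 5↦6, 6↦5]  zeros at y ∈ {2, 3}
  x = 1: [0↦4, 1↦1, 2↦2, 3↦0, 4↦2, 5↦1, 6↦4]  zeros at y ∈ {3}
  x = 2: [0↦2, 1↦3, 2↦3, 3↦2, 4↦0, 5↦4, 6↦0]  zeros at y ∈ {4, 6}
  x = 3: [0↦5, 1↦6, 2↦1, 3↦4, 4↦1, 5↦6, 6↦5]  zeros at y ∈ ∅
  x = 4: [0↦4, 1↦1, 2↦1, 3↦4, 4↦3, 5↦5, 6↦3]  zeros at y ∈ ∅
  x = 5: [0↦4, 1↦0, 2↦1, 3↦0, 4↦4, 5↦6, 6↦6]  zeros at y ∈ {1, 3}
  x = 6: [0↦3, 1↦1, 2↦6, 3↦4, 4↦2, 5↦0, 6↦5]  zeros at y ∈ {5}
Collecting zeros: affine points = {(0, 2), (0, 3), (1, 3), (2, 4), (2, 6), (5, 1), (5, 3), (6, 5)}.
Total count |C(F_7)_aff| = 8.


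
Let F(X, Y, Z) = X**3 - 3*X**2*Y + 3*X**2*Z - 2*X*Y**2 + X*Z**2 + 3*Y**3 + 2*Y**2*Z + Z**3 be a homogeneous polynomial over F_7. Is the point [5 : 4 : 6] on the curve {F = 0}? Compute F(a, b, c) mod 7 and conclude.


F(5,4,6) ≡ 6 (mod 7); P is NOT on the curve.

Evaluate F(5, 4, 6) term-by-term (mod 7).
  X**3 ↦ 1·125·1·1 = 125
  -3*X**2*Y ↦ -3·25·4·1 = -300
  3*X**2*Z ↦ 3·25·1·6 = 450
  -2*X*Y**2 ↦ -2·5·16·1 = -160
  X*Z**2 ↦ 1·5·1·36 = 180
  3*Y**3 ↦ 3·1·64·1 = 192
  2*Y**2*Z ↦ 2·1·16·6 = 192
  Z**3 ↦ 1·1·1·216 = 216
Sum: F(5, 4, 6) = (125) + (-300) + (450) + (-160) + (180) + (192) + (192) + (216) = 895.
Reducing mod 7: 895 ≡ 6 (mod 7).
Since F(a, b, c) ≡ 6 ≠ 0 (mod 7), P does NOT lie on the curve.


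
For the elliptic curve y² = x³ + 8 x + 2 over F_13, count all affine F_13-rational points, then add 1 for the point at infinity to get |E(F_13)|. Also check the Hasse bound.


Affine points = {(2, 0), (3, 1), (3, 12), (9, 6), (9, 7), (10, 4), (10, 9), (11, 2), (11, 11)}; affine count = 9; |E(F_13)| = 10.

Discriminant check: Δ ∝ 4a³ + 27b² = 4·8³ + 27·2² = 4·512 + 27·4 ≡ 11 (mod 13). Nonzero ⇒ E is nonsingular.
For each x ∈ F_13, compute rhs = x³ + 8·x + 2 mod 13, then count y ∈ F_13 with y² ≡ rhs.
  x = 0: rhs = 2, matching y values: none (0 points).
  x = 1: rhs = 11, matching y values: none (0 points).
  x = 2: rhs = 0, matching y values: 0 (1 points).
  x = 3: rhs = 1, matching y values: 1, 12 (2 points).
  x = 4: rhs = 7, matching y values: none (0 points).
  x = 5: rhs = 11, matching y values: none (0 points).
  x = 6: rhs = 6, matching y values: none (0 points).
  x = 7: rhs = 11, matching y values: none (0 points).
  x = 8: rhs = 6, matching y values: none (0 points).
  x = 9: rhs = 10, matching y values: 6, 7 (2 points).
  x = 10: rhs = 3, matching y values: 4, 9 (2 points).
  x = 11: rhs = 4, matching y values: 2, 11 (2 points).
  x = 12: rhs = 6, matching y values: none (0 points).
Total affine count: 9.
Full point count |E(F_13)| = 9 + 1 = 10.
Hasse bound: |10 − (13+1)| = |-4| = 4 ≤ 2√13 ≈ 7.2111 ✓.


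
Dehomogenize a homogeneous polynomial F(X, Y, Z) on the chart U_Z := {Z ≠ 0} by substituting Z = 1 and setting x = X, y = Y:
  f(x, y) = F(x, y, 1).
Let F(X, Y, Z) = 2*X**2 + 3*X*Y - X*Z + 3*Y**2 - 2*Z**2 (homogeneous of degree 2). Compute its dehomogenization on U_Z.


f(x, y) = 2*x**2 + 3*x*y - x + 3*y**2 - 2

On U_Z we set Z = 1. Each monomial c·X^i·Y^j·Z^k in F becomes c·x^i·y^j·1^k = c·x^i·y^j.
Substituting Z = 1: F(X, Y, 1) = 2*x**2 + 3*x*y - x + 3*y**2 - 2.
Note: deg(f) ≤ deg(F) = 2; strict inequality happens when F is divisible by Z (lost terms).


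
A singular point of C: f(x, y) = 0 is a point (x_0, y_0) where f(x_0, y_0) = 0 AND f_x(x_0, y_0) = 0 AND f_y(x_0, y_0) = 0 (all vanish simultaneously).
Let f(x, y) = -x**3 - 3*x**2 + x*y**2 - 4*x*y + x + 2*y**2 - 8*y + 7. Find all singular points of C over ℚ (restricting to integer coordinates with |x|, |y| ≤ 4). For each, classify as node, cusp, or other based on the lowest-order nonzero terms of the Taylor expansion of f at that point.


Singular points: {(-1, 2)}; classification: cusp.

Compute partial derivatives:
  f_x = -3*x**2 - 6*x + y**2 - 4*y + 1.
  f_y = 2*x*y - 4*x + 4*y - 8.
Scan x_0 ∈ {−4, ..., 4}. For each x_0, f_y(x_0, y) is a polynomial in y; find its integer roots y ∈ {−4, ..., 4}, then test f_x and f at those candidates.
  x = -4: f_y(-4, y) = 8 - 4*y; vanishes at y ∈ {2}. (-4, 2): f_x = -27 ≠ 0.
  x = -3: f_y(-3, y) = 4 - 2*y; vanishes at y ∈ {2}. (-3, 2): f_x = -12 ≠ 0.
  x = -2: f_y(-2, y) = 0; vanishes at y ∈ {-4, -3, -2, -1, 0, 1, 2, 3, 4}. (-2, -4): f_x = 33 ≠ 0; (-2, -3): f_x = 22 ≠ 0; (-2, -2): f_x = 13 ≠ 0; (-2, -1): f_x = 6 ≠ 0; (-2, 0): f_x = 1 ≠ 0; (-2, 1): f_x = -2 ≠ 0; (-2, 2): f_x = -3 ≠ 0; (-2, 3): f_x = -2 ≠ 0; (-2, 4): f_x = 1 ≠ 0.
  x = -1: f_y(-1, y) = 2*y - 4; vanishes at y ∈ {2}. (-1, 2): f_x = 0, f = 0 — SINGULAR.
  x = 0: f_y(0, y) = 4*y - 8; vanishes at y ∈ {2}. (0, 2): f_x = -3 ≠ 0.
  x = 1: f_y(1, y) = 6*y - 12; vanishes at y ∈ {2}. (1, 2): f_x = -12 ≠ 0.
  x = 2: f_y(2, y) = 8*y - 16; vanishes at y ∈ {2}. (2, 2): f_x = -27 ≠ 0.
  x = 3: f_y(3, y) = 10*y - 20; vanishes at y ∈ {2}. (3, 2): f_x = -48 ≠ 0.
  x = 4: f_y(4, y) = 12*y - 24; vanishes at y ∈ {2}. (4, 2): f_x = -75 ≠ 0.
Only singular point on the grid: (-1, 2).
Classify: substitute x = -1 + u, y = 2 + v and expand: f = -u**3 + u*v**2 + v**2.
No constant or linear terms (consistent with a singular point). Quadratic part: v**2. Cubic part: -u**3 + u*v**2.
The quadratic part v**2 is a perfect square, so there is a single (double) tangent line v = 0, i.e. y = 2. Restricting the cubic part to that line (v = 0) leaves -u**3 ≠ 0, so f is not divisible by v and the branch is v² ≈ u**3 to lowest order — this is a cusp.
Classification: cusp.


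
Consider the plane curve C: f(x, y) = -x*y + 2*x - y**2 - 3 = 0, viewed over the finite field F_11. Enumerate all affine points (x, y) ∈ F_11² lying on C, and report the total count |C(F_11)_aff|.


Affine F_11-points: {(4, 1), (4, 6), (5, 7), (5, 10), (7, 0), (7, 4), (9, 5), (9, 8), (10, 3), (10, 9)}; count = 10.

For each of the 121 pairs (x, y) ∈ F_11², evaluate f(x, y) mod 11. Record the zeros.
  x = 0: [0↦8, 1↦7, 2↦4, 3↦10, 4↦3, 5↦5, 6↦5, 7↦3, 8↦10, 9↦4, 10↦7]  zeros at y ∈ ∅
  x = 1: [0↦10, 1↦8, 2↦4, 3↦9, 4↦1, 5↦2, 6↦1, 7↦9, 8↦4, 9↦8, 10↦10]  zeros at y ∈ ∅
  x = 2: [0↦1, 1↦9, 2↦4, 3↦8, 4↦10, 5↦10, 6↦8, 7↦4, 8↦9, 9↦1, 10↦2]  zeros at y ∈ ∅
  x = 3: [0↦3, 1↦10, 2↦4, 3↦7, 4↦8, 5↦7, 6↦4, 7↦10, 8↦3, 9↦5, 10↦5]  zeros at y ∈ ∅
  x = 4: [0↦5, 1↦0, 2↦4, 3↦6, 4↦6, 5↦4, 6↦0, 7↦5, 8↦8, 9↦9, 10↦8]  zeros at y ∈ {1, 6}
  x = 5: [0↦7, 1↦1, 2↦4, 3↦5, 4↦4, 5↦1, 6↦7, 7↦0, 8↦2, 9↦2, 10↦0]  zeros at y ∈ {7, 10}
  x = 6: [0↦9, 1↦2, 2↦4, 3↦4, 4↦2, 5↦9, 6↦3, 7↦6, 8↦7, 9↦6, 10↦3]  zeros at y ∈ ∅
  x = 7: [0↦0, 1↦3, 2↦4, 3↦3, 4↦0, 5↦6, 6↦10, 7↦1, 8↦1, 9↦10, 10↦6]  zeros at y ∈ {0, 4}
  x = 8: [0↦2, 1↦4, 2↦4, 3↦2, 4↦9, 5↦3, 6↦6, 7↦7, 8↦6, 9↦3, 10↦9]  zeros at y ∈ ∅
  x = 9: [0↦4, 1↦5, 2↦4, 3↦1, 4↦7, 5↦0, 6↦2, 7↦2, 8↦0, 9↦7, 10↦1]  zeros at y ∈ {5, 8}
  x = 10: [0↦6, 1↦6, 2↦4, 3↦0, 4↦5, 5↦8, 6↦9, 7↦8, 8↦5, 9↦0, 10↦4]  zeros at y ∈ {3, 9}
Collecting zeros: affine points = {(4, 1), (4, 6), (5, 7), (5, 10), (7, 0), (7, 4), (9, 5), (9, 8), (10, 3), (10, 9)}.
Total count |C(F_11)_aff| = 10.
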